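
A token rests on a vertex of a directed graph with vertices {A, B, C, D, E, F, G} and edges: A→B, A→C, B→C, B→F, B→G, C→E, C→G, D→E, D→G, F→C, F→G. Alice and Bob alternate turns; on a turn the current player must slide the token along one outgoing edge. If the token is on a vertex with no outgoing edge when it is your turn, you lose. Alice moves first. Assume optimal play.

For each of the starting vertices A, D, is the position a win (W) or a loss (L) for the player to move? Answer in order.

A: L, D: W

Classify positions by backward induction: terminal positions (no move available) are L. From any other position, the mover wins iff some move reaches an L.
Every edge goes from a vertex to one that appears earlier in the order G, E, C, F, D, B, A, so processing vertices in that order labels each vertex after all of its successors.
G: no outgoing edge → L
E: no outgoing edge → L
C: W (go to E, an L position)
F: W (go to G, an L position)
D: W (go to E, an L position)
B: W (go to G, an L position)
A: L (options B(W), C(W) are all W)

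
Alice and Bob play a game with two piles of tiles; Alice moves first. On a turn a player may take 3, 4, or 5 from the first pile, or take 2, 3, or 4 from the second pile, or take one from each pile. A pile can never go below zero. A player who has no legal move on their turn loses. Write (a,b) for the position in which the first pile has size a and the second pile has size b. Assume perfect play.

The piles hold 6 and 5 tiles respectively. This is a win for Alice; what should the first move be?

Use the standard recursion: the mover loses at a terminal position; elsewhere, the mover wins exactly when some move hands the opponent an L position.
No move ever increases a pile, so every position that can arise here has a ≤ 6 and b ≤ 5; it is enough to label the cells with 0 ≤ a ≤ 6 and 0 ≤ b ≤ 5.
Every move lowers a or b (never raises either), so fill the grid row by row in increasing a, and left to right within a row: each cell's successors are then already labelled.
      b=0  b=1  b=2  b=3  b=4  b=5
a=0:    L    L    W    W    W    W
a=1:    L    W    W    W    W    L
a=2:    L    W    W    W    W    L
a=3:    W    W    L    L    W    W
a=4:    W    W    L    W    W    W
a=5:    W    W    L    W    W    W
a=6:    W    L    W    W    W    W
Cells with no legal move (terminal, hence L): (0,0), (0,1), (1,0), (2,0).
The remaining L cells, each justified by listing all of its moves:
(1,5): only reaches (1,3)(W), (1,2)(W), (1,1)(W), (0,4)(W), all W → L
(2,5): only reaches (2,3)(W), (2,2)(W), (2,1)(W), (1,4)(W), all W → L
(3,2): only reaches (0,2)(W), (3,0)(W), (2,1)(W), all W → L
(3,3): only reaches (0,3)(W), (3,1)(W), (3,0)(W), (2,2)(W), all W → L
(4,2): only reaches (1,2)(W), (0,2)(W), (4,0)(W), (3,1)(W), all W → L
(5,2): only reaches (2,2)(W), (1,2)(W), (0,2)(W), (5,0)(W), (4,1)(W), all W → L
(6,1): only reaches (3,1)(W), (2,1)(W), (1,1)(W), (5,0)(W), all W → L
Every other cell has at least one move into one of the L cells above, so it is W.
From (6,5), the L positions reachable in one move are: (2,5), (1,5), (6,1). Any move reaching one of these is winning.

Move to (2,5).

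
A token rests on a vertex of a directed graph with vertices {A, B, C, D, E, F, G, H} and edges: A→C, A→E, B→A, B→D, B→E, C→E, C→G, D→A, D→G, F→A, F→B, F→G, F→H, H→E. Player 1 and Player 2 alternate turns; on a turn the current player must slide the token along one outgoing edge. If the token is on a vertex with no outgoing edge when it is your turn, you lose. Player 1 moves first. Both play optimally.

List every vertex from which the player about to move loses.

Classify positions by backward induction: terminal positions (no move available) are L. From any other position, the mover wins iff some move reaches an L.
Every edge goes from a vertex to one that appears earlier in the order E, G, C, A, D, B, H, F, so processing vertices in that order labels each vertex after all of its successors.
E: no outgoing edge → L
G: no outgoing edge → L
C: can move to G, which is L ⇒ W
A: can move to E, which is L ⇒ W
D: can move to G, which is L ⇒ W
B: can move to E, which is L ⇒ W
H: can move to E, which is L ⇒ W
F: can move to G, which is L ⇒ W
Reading off the rows marked L gives the requested list; there are 2 such vertices.

E, G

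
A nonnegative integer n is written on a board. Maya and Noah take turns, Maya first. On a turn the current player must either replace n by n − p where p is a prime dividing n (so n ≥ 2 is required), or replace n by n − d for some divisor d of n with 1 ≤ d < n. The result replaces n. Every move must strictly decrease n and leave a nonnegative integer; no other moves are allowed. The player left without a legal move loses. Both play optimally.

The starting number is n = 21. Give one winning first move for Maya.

Move to 14.

Positions with no move are L. A position that does have a move is losing for the player to move precisely when every available move leads to a winning position for the opponent. Fill in the labels:
n=0: no move → L
n=1: no move → L
n=2: →0(L), so W
n=3: →0(L), so W
n=4: →2(W), 3(W) — all W, so L
n=5: →0(L), so W
n=6: →4(L), so W
n=7: →0(L), so W
n=8: →4(L), so W
n=9: →6(W), 8(W) — all W, so L
n=10: →9(L), so W
n=11: →0(L), so W
n=12: →9(L), so W
n=13: →0(L), so W
n=14: →7(W), 12(W), 13(W) — all W, so L
n=15: →14(L), so W
n=16: →14(L), so W
n=17: →0(L), so W
n=18: →9(L), so W
n=19: →0(L), so W
n=20: →10(W), 15(W), 16(W), 18(W), 19(W) — all W, so L
n=21: →14(L), so W
From 21, the L positions reachable in one move are: 14, 20. Any move reaching one of these is winning.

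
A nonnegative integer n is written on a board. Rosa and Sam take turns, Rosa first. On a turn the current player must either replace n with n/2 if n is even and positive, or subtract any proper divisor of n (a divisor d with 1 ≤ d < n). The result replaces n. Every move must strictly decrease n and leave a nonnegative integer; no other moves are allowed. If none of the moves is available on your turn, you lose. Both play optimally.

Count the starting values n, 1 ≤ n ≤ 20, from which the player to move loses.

Label each position W (a win for the player to move) or L (a loss). A position with no legal move is L; any other position is W exactly when some move reaches an L, and L when every move reaches a W.
n=0: no move → L
n=1: no move → L
n=2: reaches L-position 1 → W
n=3: only reaches 2(W), which is W → L
n=4: reaches L-position 3 → W
n=5: only reaches 4(W), which is W → L
n=6: reaches L-position 3 → W
n=7: only reaches 6(W), which is W → L
n=8: reaches L-position 7 → W
n=9: only reaches 6(W), 8(W), all W → L
n=10: reaches L-position 5 → W
n=11: only reaches 10(W), which is W → L
n=12: reaches L-position 9 → W
n=13: only reaches 12(W), which is W → L
n=14: reaches L-position 7 → W
n=15: only reaches 10(W), 12(W), 14(W), all W → L
n=16: reaches L-position 15 → W
n=17: only reaches 16(W), which is W → L
n=18: reaches L-position 9 → W
n=19: only reaches 18(W), which is W → L
n=20: reaches L-position 15 → W
L entries with 1 ≤ n ≤ 20 (n=0 is outside the asked range and is not counted): n = 1, 3, 5, 7, 9, 11, 13, 15, 17, 19; that makes 10.

10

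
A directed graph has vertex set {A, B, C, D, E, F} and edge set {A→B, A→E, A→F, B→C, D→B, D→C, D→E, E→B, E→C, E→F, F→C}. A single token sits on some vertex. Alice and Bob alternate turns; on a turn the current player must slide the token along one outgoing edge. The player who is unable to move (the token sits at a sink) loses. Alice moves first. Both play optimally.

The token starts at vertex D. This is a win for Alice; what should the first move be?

Compute win/loss labels from the base case upward. A position with no move is L. Any other position is W if it can reach an L in one move, else L.
Every edge goes from a vertex to one that appears earlier in the order C, B, F, E, A, D, so processing vertices in that order labels each vertex after all of its successors.
C: no outgoing edge → L
B: W (go to C, an L position)
F: W (go to C, an L position)
E: W (go to C, an L position)
A: L (options E(W), F(W), B(W) are all W)
D: W (go to C, an L position)
From D, the L positions reachable in one move are: C.

Move to C.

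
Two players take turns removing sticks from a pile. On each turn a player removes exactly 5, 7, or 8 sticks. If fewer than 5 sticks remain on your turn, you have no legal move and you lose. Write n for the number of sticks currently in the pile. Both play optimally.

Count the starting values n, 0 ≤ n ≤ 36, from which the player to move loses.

Build the W/L table. Terminal = L. A non-terminal position is W if it has a move to some L; otherwise it is L.
n=0: no move → L
n=1: no move → L
n=2: no move → L
n=3: no move → L
n=4: no move → L
n=5: W (go to 0, an L position)
n=6: W (go to 1, an L position)
n=7: W (go to 2, an L position)
n=8: W (go to 3, an L position)
n=9: W (go to 4, an L position)
n=10: W (go to 3, an L position)
n=11: W (go to 4, an L position)
n=12: W (go to 4, an L position)
n=13: L (options 8(W), 6(W), 5(W) are all W)
n=14: L (options 9(W), 7(W), 6(W) are all W)
n=15: L (options 10(W), 8(W), 7(W) are all W)
n=16: L (options 11(W), 9(W), 8(W) are all W)
n=17: L (options 12(W), 10(W), 9(W) are all W)
n=18: W (go to 13, an L position)
n=19: W (go to 14, an L position)
n=20: W (go to 15, an L position)
n=21: W (go to 16, an L position)
n=22: W (go to 17, an L position)
n=23: W (go to 16, an L position)
n=24: W (go to 17, an L position)
n=25: W (go to 17, an L position)
n=26: L (options 21(W), 19(W), 18(W) are all W)
n=27: L (options 22(W), 20(W), 19(W) are all W)
n=28: L (options 23(W), 21(W), 20(W) are all W)
n=29: L (options 24(W), 22(W), 21(W) are all W)
n=30: L (options 25(W), 23(W), 22(W) are all W)
n=31: W (go to 26, an L position)
n=32: W (go to 27, an L position)
n=33: W (go to 28, an L position)
n=34: W (go to 29, an L position)
n=35: W (go to 30, an L position)
n=36: W (go to 29, an L position)
L entries with 0 ≤ n ≤ 36: n = 0, 1, 2, 3, 4, 13, 14, 15, 16, 17, 26, 27, 28, 29, 30; that makes 15.

15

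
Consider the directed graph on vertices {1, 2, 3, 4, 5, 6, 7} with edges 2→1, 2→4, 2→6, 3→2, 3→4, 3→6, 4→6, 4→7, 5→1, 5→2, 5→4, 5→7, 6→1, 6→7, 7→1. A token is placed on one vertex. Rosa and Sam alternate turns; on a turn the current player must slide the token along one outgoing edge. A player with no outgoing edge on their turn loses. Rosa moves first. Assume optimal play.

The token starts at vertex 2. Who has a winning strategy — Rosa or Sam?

Positions with no move are L. A position that does have a move is losing for the player to move precisely when every available move leads to a winning position for the opponent. Fill in the labels:
Every edge goes from a vertex to one that appears earlier in the order 1, 7, 6, 4, 2, 3, 5, so processing vertices in that order labels each vertex after all of its successors.
1: no outgoing edge → L
7: W (go to 1, an L position)
6: W (go to 1, an L position)
4: L (options 6(W), 7(W) are all W)
2: W (go to 4, an L position)
3: W (go to 4, an L position)
5: W (go to 4, an L position)
From 2 Rosa can move to 4, reaching an L position.

Rosa wins.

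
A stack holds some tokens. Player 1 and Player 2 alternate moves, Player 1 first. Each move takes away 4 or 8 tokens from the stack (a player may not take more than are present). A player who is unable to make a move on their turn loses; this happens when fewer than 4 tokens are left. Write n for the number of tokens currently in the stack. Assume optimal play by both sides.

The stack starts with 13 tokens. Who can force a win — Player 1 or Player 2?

Work bottom-up. With no move the player to move loses. Otherwise the position is W if at least one move leads to an L position for the opponent, and L if every move leads to a W.
n=0: no move → L
n=1: no move → L
n=2: no move → L
n=3: no move → L
n=4: can move to 0, which is L ⇒ W
n=5: can move to 1, which is L ⇒ W
n=6: can move to 2, which is L ⇒ W
n=7: can move to 3, which is L ⇒ W
n=8: can move to 0, which is L ⇒ W
n=9: can move to 1, which is L ⇒ W
n=10: can move to 2, which is L ⇒ W
n=11: can move to 3, which is L ⇒ W
n=12: moves to 8(W), 4(W); every one is W ⇒ L
n=13: moves to 9(W), 5(W); every one is W ⇒ L
The starting position 13 is L: whatever Player 1 does, the opponent receives a W position.

Player 2 wins.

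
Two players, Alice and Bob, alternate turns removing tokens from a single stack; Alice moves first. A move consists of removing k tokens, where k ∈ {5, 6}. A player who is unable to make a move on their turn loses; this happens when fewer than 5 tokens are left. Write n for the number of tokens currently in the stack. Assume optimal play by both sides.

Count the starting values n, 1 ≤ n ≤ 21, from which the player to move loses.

9

Compute win/loss labels from the base case upward. A position with no move is L. Any other position is W if it can reach an L in one move, else L.
n=0: no move → L
n=1: no move → L
n=2: no move → L
n=3: no move → L
n=4: no move → L
n=5: W (go to 0, an L position)
n=6: W (go to 1, an L position)
n=7: W (go to 2, an L position)
n=8: W (go to 3, an L position)
n=9: W (go to 4, an L position)
n=10: W (go to 4, an L position)
n=11: L (options 6(W), 5(W) are all W)
n=12: L (options 7(W), 6(W) are all W)
n=13: L (options 8(W), 7(W) are all W)
n=14: L (options 9(W), 8(W) are all W)
n=15: L (options 10(W), 9(W) are all W)
n=16: W (go to 11, an L position)
n=17: W (go to 12, an L position)
n=18: W (go to 13, an L position)
n=19: W (go to 14, an L position)
n=20: W (go to 15, an L position)
n=21: W (go to 15, an L position)
L entries with 1 ≤ n ≤ 21 (n=0 is outside the asked range and is not counted): n = 1, 2, 3, 4, 11, 12, 13, 14, 15; that makes 9.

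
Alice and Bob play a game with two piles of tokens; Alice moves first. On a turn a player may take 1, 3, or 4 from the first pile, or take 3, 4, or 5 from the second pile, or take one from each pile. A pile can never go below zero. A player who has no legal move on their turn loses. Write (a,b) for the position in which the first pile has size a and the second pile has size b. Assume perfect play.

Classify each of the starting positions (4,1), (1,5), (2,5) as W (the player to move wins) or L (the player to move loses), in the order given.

Use the standard recursion: the mover loses at a terminal position; elsewhere, the mover wins exactly when some move hands the opponent an L position.
No move ever increases a pile, so every position that can arise here has a ≤ 4 and b ≤ 5; it is enough to label the cells with 0 ≤ a ≤ 4 and 0 ≤ b ≤ 5.
Every move lowers a or b (never raises either), so fill the grid row by row in increasing a, and left to right within a row: each cell's successors are then already labelled.
      b=0  b=1  b=2  b=3  b=4  b=5
a=0:    L    L    L    W    W    W
a=1:    W    W    W    W    L    L
a=2:    L    L    L    W    W    W
a=3:    W    W    W    W    L    L
a=4:    W    W    W    L    W    W
Cells with no legal move (terminal, hence L): (0,0), (0,1), (0,2).
The remaining L cells, each justified by listing all of its moves:
(1,4): moves to (0,4)(W), (1,1)(W), (1,0)(W), (0,3)(W); every one is W ⇒ L
(1,5): moves to (0,5)(W), (1,2)(W), (1,1)(W), (1,0)(W), (0,4)(W); every one is W ⇒ L
(2,0): the only move is to (1,0)(W), a W ⇒ L
(2,1): moves to (1,1)(W), (1,0)(W); every one is W ⇒ L
(2,2): moves to (1,2)(W), (1,1)(W); every one is W ⇒ L
(3,4): moves to (2,4)(W), (0,4)(W), (3,1)(W), (3,0)(W), (2,3)(W); every one is W ⇒ L
(3,5): moves to (2,5)(W), (0,5)(W), (3,2)(W), (3,1)(W), (3,0)(W), (2,4)(W); every one is W ⇒ L
(4,3): moves to (3,3)(W), (1,3)(W), (0,3)(W), (4,0)(W), (3,2)(W); every one is W ⇒ L
Every other cell has at least one move into one of the L cells above, so it is W.
(4,1): the move to (0,1) reaches an L cell, so W
(1,5): one of the L cells justified above, so L
(2,5): the move to (1,5) reaches an L cell, so W

(4,1): W, (1,5): L, (2,5): W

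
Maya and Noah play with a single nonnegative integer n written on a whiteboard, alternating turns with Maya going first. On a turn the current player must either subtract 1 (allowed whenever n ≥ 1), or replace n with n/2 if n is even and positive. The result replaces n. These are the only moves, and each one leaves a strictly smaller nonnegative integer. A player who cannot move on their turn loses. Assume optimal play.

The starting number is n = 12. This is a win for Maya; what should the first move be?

Build the W/L table. Terminal = L. A non-terminal position is W if it has a move to some L; otherwise it is L.
n=0: no move → L
n=1: reaches L-position 0 → W
n=2: only reaches 1(W), which is W → L
n=3: reaches L-position 2 → W
n=4: reaches L-position 2 → W
n=5: only reaches 4(W), which is W → L
n=6: reaches L-position 5 → W
n=7: only reaches 6(W), which is W → L
n=8: reaches L-position 7 → W
n=9: only reaches 8(W), which is W → L
n=10: reaches L-position 5 → W
n=11: only reaches 10(W), which is W → L
n=12: reaches L-position 11 → W
From 12, the L positions reachable in one move are: 11.

Move to 11.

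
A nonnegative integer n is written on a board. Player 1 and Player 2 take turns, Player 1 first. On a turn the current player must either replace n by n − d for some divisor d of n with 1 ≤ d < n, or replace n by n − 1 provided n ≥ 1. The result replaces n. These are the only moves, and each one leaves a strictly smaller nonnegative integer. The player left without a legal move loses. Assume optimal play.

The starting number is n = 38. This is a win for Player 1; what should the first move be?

Build the W/L table. Terminal = L. A non-terminal position is W if it has a move to some L; otherwise it is L.
n=0: no move → L
n=1: can move to 0, which is L ⇒ W
n=2: the only move is to 1(W), a W ⇒ L
n=3: can move to 2, which is L ⇒ W
n=4: can move to 2, which is L ⇒ W
n=5: the only move is to 4(W), a W ⇒ L
n=6: can move to 5, which is L ⇒ W
n=7: the only move is to 6(W), a W ⇒ L
n=8: can move to 7, which is L ⇒ W
n=9: moves to 6(W), 8(W); every one is W ⇒ L
n=10: can move to 5, which is L ⇒ W
n=11: the only move is to 10(W), a W ⇒ L
n=12: can move to 9, which is L ⇒ W
n=13: the only move is to 12(W), a W ⇒ L
n=14: can move to 7, which is L ⇒ W
n=15: moves to 10(W), 12(W), 14(W); every one is W ⇒ L
n=16: can move to 15, which is L ⇒ W
n=17: the only move is to 16(W), a W ⇒ L
n=18: can move to 9, which is L ⇒ W
n=19: the only move is to 18(W), a W ⇒ L
n=20: can move to 15, which is L ⇒ W
n=21: moves to 14(W), 18(W), 20(W); every one is W ⇒ L
n=22: can move to 11, which is L ⇒ W
n=23: the only move is to 22(W), a W ⇒ L
n=24: can move to 21, which is L ⇒ W
n=25: moves to 20(W), 24(W); every one is W ⇒ L
n=26: can move to 13, which is L ⇒ W
n=27: moves to 18(W), 24(W), 26(W); every one is W ⇒ L
n=28: can move to 21, which is L ⇒ W
n=29: the only move is to 28(W), a W ⇒ L
n=30: can move to 15, which is L ⇒ W
n=31: the only move is to 30(W), a W ⇒ L
n=32: can move to 31, which is L ⇒ W
n=33: moves to 22(W), 30(W), 32(W); every one is W ⇒ L
n=34: can move to 17, which is L ⇒ W
n=35: moves to 28(W), 30(W), 34(W); every one is W ⇒ L
n=36: can move to 27, which is L ⇒ W
n=37: the only move is to 36(W), a W ⇒ L
n=38: can move to 19, which is L ⇒ W
From 38, the L positions reachable in one move are: 19, 37. Any move reaching one of these is winning.

Move to 19.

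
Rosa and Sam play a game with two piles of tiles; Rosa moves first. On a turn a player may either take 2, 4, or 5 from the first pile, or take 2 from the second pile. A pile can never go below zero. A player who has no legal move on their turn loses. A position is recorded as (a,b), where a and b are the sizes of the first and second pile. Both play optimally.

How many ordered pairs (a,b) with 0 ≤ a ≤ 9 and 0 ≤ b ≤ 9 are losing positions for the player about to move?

Compute win/loss labels from the base case upward. A position with no move is L. Any other position is W if it can reach an L in one move, else L.
Every move lowers a or b (never raises either), so fill the grid row by row in increasing a, and left to right within a row: each cell's successors are then already labelled.
      b=0  b=1  b=2  b=3  b=4  b=5  b=6  b=7  b=8  b=9
a=0:    L    L    W    W    L    L    W    W    L    L
a=1:    L    L    W    W    L    L    W    W    L    L
a=2:    W    W    L    L    W    W    L    L    W    W
a=3:    W    W    L    L    W    W    L    L    W    W
a=4:    W    W    W    W    W    W    W    W    W    W
a=5:    W    W    W    W    W    W    W    W    W    W
a=6:    W    W    W    W    W    W    W    W    W    W
a=7:    L    L    W    W    L    L    W    W    L    L
a=8:    L    L    W    W    L    L    W    W    L    L
a=9:    W    W    L    L    W    W    L    L    W    W
Cells with no legal move (terminal, hence L): (0,0), (0,1), (1,0), (1,1).
The remaining L cells, each justified by listing all of its moves:
(0,4): the only move is to (0,2)(W), a W ⇒ L
(0,5): the only move is to (0,3)(W), a W ⇒ L
(0,8): the only move is to (0,6)(W), a W ⇒ L
(0,9): the only move is to (0,7)(W), a W ⇒ L
(1,4): the only move is to (1,2)(W), a W ⇒ L
(1,5): the only move is to (1,3)(W), a W ⇒ L
(1,8): the only move is to (1,6)(W), a W ⇒ L
(1,9): the only move is to (1,7)(W), a W ⇒ L
(2,2): moves to (0,2)(W), (2,0)(W); every one is W ⇒ L
(2,3): moves to (0,3)(W), (2,1)(W); every one is W ⇒ L
(2,6): moves to (0,6)(W), (2,4)(W); every one is W ⇒ L
(2,7): moves to (0,7)(W), (2,5)(W); every one is W ⇒ L
(3,2): moves to (1,2)(W), (3,0)(W); every one is W ⇒ L
(3,3): moves to (1,3)(W), (3,1)(W); every one is W ⇒ L
(3,6): moves to (1,6)(W), (3,4)(W); every one is W ⇒ L
(3,7): moves to (1,7)(W), (3,5)(W); every one is W ⇒ L
(7,0): moves to (5,0)(W), (3,0)(W), (2,0)(W); every one is W ⇒ L
(7,1): moves to (5,1)(W), (3,1)(W), (2,1)(W); every one is W ⇒ L
(7,4): moves to (5,4)(W), (3,4)(W), (2,4)(W), (7,2)(W); every one is W ⇒ L
(7,5): moves to (5,5)(W), (3,5)(W), (2,5)(W), (7,3)(W); every one is W ⇒ L
(7,8): moves to (5,8)(W), (3,8)(W), (2,8)(W), (7,6)(W); every one is W ⇒ L
(7,9): moves to (5,9)(W), (3,9)(W), (2,9)(W), (7,7)(W); every one is W ⇒ L
(8,0): moves to (6,0)(W), (4,0)(W), (3,0)(W); every one is W ⇒ L
(8,1): moves to (6,1)(W), (4,1)(W), (3,1)(W); every one is W ⇒ L
(8,4): moves to (6,4)(W), (4,4)(W), (3,4)(W), (8,2)(W); every one is W ⇒ L
(8,5): moves to (6,5)(W), (4,5)(W), (3,5)(W), (8,3)(W); every one is W ⇒ L
(8,8): moves to (6,8)(W), (4,8)(W), (3,8)(W), (8,6)(W); every one is W ⇒ L
(8,9): moves to (6,9)(W), (4,9)(W), (3,9)(W), (8,7)(W); every one is W ⇒ L
(9,2): moves to (7,2)(W), (5,2)(W), (4,2)(W), (9,0)(W); every one is W ⇒ L
(9,3): moves to (7,3)(W), (5,3)(W), (4,3)(W), (9,1)(W); every one is W ⇒ L
(9,6): moves to (7,6)(W), (5,6)(W), (4,6)(W), (9,4)(W); every one is W ⇒ L
(9,7): moves to (7,7)(W), (5,7)(W), (4,7)(W), (9,5)(W); every one is W ⇒ L
Every other cell has at least one move into one of the L cells above, so it is W.
L cells per row: a=0: 6, a=1: 6, a=2: 4, a=3: 4, a=4: 0, a=5: 0, a=6: 0, a=7: 6, a=8: 6, a=9: 4; total 36.

36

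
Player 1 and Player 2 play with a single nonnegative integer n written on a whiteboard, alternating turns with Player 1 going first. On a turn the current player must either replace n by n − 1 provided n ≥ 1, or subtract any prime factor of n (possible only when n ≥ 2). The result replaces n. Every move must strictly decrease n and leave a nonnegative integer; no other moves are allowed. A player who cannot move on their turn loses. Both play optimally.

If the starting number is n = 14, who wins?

Player 1 wins.

Compute win/loss labels from the base case upward. A position with no move is L. Any other position is W if it can reach an L in one move, else L.
n=0: no move → L
n=1: →0(L), so W
n=2: →0(L), so W
n=3: →0(L), so W
n=4: →2(W), 3(W) — all W, so L
n=5: →0(L), so W
n=6: →4(L), so W
n=7: →0(L), so W
n=8: →6(W), 7(W) — all W, so L
n=9: →8(L), so W
n=10: →8(L), so W
n=11: →0(L), so W
n=12: →9(W), 10(W), 11(W) — all W, so L
n=13: →0(L), so W
n=14: →12(L), so W
From 14 Player 1 can move to 12, reaching an L position.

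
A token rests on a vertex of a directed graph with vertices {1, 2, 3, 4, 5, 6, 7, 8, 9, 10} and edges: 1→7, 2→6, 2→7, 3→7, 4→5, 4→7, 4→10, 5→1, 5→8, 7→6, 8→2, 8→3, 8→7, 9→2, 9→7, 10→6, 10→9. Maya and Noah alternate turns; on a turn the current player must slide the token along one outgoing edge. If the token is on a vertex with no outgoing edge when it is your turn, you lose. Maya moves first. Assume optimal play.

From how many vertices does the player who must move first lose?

5

Compute win/loss labels from the base case upward. A position with no move is L. Any other position is W if it can reach an L in one move, else L.
Every edge goes from a vertex to one that appears earlier in the order 6, 7, 2, 3, 9, 10, 1, 8, 5, 4, so processing vertices in that order labels each vertex after all of its successors.
6: no outgoing edge → L
7: can move to 6, which is L ⇒ W
2: can move to 6, which is L ⇒ W
3: the only move is to 7(W), a W ⇒ L
9: moves to 2(W), 7(W); every one is W ⇒ L
10: can move to 9, which is L ⇒ W
1: the only move is to 7(W), a W ⇒ L
8: can move to 3, which is L ⇒ W
5: can move to 1, which is L ⇒ W
4: moves to 5(W), 10(W), 7(W); every one is W ⇒ L
The L vertices are 1, 3, 4, 6, 9; that is 5 in all.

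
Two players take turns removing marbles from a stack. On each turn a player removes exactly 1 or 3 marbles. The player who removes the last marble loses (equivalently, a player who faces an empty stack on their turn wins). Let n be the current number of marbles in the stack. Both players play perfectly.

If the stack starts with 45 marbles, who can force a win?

The second player wins.

Use the standard recursion: the mover wins at a terminal position; elsewhere, the mover wins exactly when some move hands the opponent an L position.
n=0: no move; the opponent has just taken the last marble and therefore loses → W
n=1: L (sole option 0(W) is W)
n=2: W (go to 1, an L position)
n=3: L (options 2(W), 0(W) are all W)
n=4: W (go to 3, an L position)
n=5: L (options 4(W), 2(W) are all W)
n=6: W (go to 5, an L position)
n=7: L (options 6(W), 4(W) are all W)
n=8: W (go to 7, an L position)
n=9: L (options 8(W), 6(W) are all W)
n=10: W (go to 9, an L position)
n=11: L (options 10(W), 8(W) are all W)
n=12: W (go to 11, an L position)
n=13: L (options 12(W), 10(W) are all W)
n=14: W (go to 13, an L position)
n=15: L (options 14(W), 12(W) are all W)
n=16: W (go to 15, an L position)
n=17: L (options 16(W), 14(W) are all W)
n=18: W (go to 17, an L position)
n=19: L (options 18(W), 16(W) are all W)
n=20: W (go to 19, an L position)
n=21: L (options 20(W), 18(W) are all W)
n=22: W (go to 21, an L position)
n=23: L (options 22(W), 20(W) are all W)
n=24: W (go to 23, an L position)
n=25: L (options 24(W), 22(W) are all W)
n=26: W (go to 25, an L position)
n=27: L (options 26(W), 24(W) are all W)
n=28: W (go to 27, an L position)
n=29: L (options 28(W), 26(W) are all W)
n=30: W (go to 29, an L position)
n=31: L (options 30(W), 28(W) are all W)
n=32: W (go to 31, an L position)
n=33: L (options 32(W), 30(W) are all W)
n=34: W (go to 33, an L position)
n=35: L (options 34(W), 32(W) are all W)
n=36: W (go to 35, an L position)
n=37: L (options 36(W), 34(W) are all W)
n=38: W (go to 37, an L position)
n=39: L (options 38(W), 36(W) are all W)
n=40: W (go to 39, an L position)
n=41: L (options 40(W), 38(W) are all W)
n=42: W (go to 41, an L position)
n=43: L (options 42(W), 40(W) are all W)
n=44: W (go to 43, an L position)
n=45: L (options 44(W), 42(W) are all W)
Every move from 45 reaches a W position, so the mover loses.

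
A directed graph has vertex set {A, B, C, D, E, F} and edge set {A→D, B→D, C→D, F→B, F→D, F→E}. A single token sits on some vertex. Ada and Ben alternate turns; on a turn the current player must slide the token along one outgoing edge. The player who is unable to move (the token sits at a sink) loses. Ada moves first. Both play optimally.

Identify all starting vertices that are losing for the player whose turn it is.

Build the W/L table. Terminal = L. A non-terminal position is W if it has a move to some L; otherwise it is L.
Every edge goes from a vertex to one that appears earlier in the order E, D, B, C, F, A, so processing vertices in that order labels each vertex after all of its successors.
E: no outgoing edge → L
D: no outgoing edge → L
B: W (go to D, an L position)
C: W (go to D, an L position)
F: W (go to D, an L position)
A: W (go to D, an L position)
The losing starting vertices are exactly the entries labelled L in this table (2 of them).

D, E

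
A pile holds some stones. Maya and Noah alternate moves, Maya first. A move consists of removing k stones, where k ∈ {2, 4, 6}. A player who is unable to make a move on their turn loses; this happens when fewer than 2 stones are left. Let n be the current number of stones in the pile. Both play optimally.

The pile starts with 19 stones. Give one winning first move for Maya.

Remove 2, leaving 17.

Build the W/L table. Terminal = L. A non-terminal position is W if it has a move to some L; otherwise it is L.
n=0: no move → L
n=1: no move → L
n=2: →0(L), so W
n=3: →1(L), so W
n=4: →0(L), so W
n=5: →1(L), so W
n=6: →0(L), so W
n=7: →1(L), so W
n=8: →6(W), 4(W), 2(W) — all W, so L
n=9: →7(W), 5(W), 3(W) — all W, so L
n=10: →8(L), so W
n=11: →9(L), so W
n=12: →8(L), so W
n=13: →9(L), so W
n=14: →8(L), so W
n=15: →9(L), so W
n=16: →14(W), 12(W), 10(W) — all W, so L
n=17: →15(W), 13(W), 11(W) — all W, so L
n=18: →16(L), so W
n=19: →17(L), so W
From 19, the L positions reachable in one move are: 17.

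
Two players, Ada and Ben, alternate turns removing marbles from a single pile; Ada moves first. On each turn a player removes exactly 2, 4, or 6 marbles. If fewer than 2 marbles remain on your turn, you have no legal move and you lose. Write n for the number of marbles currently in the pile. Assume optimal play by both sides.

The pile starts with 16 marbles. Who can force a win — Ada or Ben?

Positions with no move are L. A position that does have a move is losing for the player to move precisely when every available move leads to a winning position for the opponent. Fill in the labels:
n=0: no move → L
n=1: no move → L
n=2: →0(L), so W
n=3: →1(L), so W
n=4: →0(L), so W
n=5: →1(L), so W
n=6: →0(L), so W
n=7: →1(L), so W
n=8: →6(W), 4(W), 2(W) — all W, so L
n=9: →7(W), 5(W), 3(W) — all W, so L
n=10: →8(L), so W
n=11: →9(L), so W
n=12: →8(L), so W
n=13: →9(L), so W
n=14: →8(L), so W
n=15: →9(L), so W
n=16: →14(W), 12(W), 10(W) — all W, so L
The starting position 16 is L: whatever Ada does, the opponent receives a W position.

Ben wins.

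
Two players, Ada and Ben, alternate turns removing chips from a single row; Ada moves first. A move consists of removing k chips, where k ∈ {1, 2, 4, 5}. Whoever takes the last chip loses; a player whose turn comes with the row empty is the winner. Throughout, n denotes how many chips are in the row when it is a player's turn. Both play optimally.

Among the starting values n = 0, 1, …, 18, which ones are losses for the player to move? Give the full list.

Classify positions by backward induction: terminal positions (no move available) are W. From any other position, the mover wins iff some move reaches an L.
n=0: no move; the opponent has just taken the last chip and therefore loses → W
n=1: only reaches 0(W), which is W → L
n=2: reaches L-position 1 → W
n=3: reaches L-position 1 → W
n=4: only reaches 3(W), 2(W), 0(W), all W → L
n=5: reaches L-position 4 → W
n=6: reaches L-position 4 → W
n=7: only reaches 6(W), 5(W), 3(W), 2(W), all W → L
n=8: reaches L-position 7 → W
n=9: reaches L-position 7 → W
n=10: only reaches 9(W), 8(W), 6(W), 5(W), all W → L
n=11: reaches L-position 10 → W
n=12: reaches L-position 10 → W
n=13: only reaches 12(W), 11(W), 9(W), 8(W), all W → L
n=14: reaches L-position 13 → W
n=15: reaches L-position 13 → W
n=16: only reaches 15(W), 14(W), 12(W), 11(W), all W → L
n=17: reaches L-position 16 → W
n=18: reaches L-position 16 → W
Reading off the rows marked L gives the requested list; there are 6 such values of n.

1, 4, 7, 10, 13, 16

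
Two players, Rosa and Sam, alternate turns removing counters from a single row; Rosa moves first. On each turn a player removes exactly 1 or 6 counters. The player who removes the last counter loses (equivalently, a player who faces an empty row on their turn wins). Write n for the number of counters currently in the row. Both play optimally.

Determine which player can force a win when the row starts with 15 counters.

Build the W/L table. Terminal = W. A non-terminal position is W if it has a move to some L; otherwise it is L.
n=0: no move; the opponent has just taken the last counter and therefore loses → W
n=1: the only move is to 0(W), a W ⇒ L
n=2: can move to 1, which is L ⇒ W
n=3: the only move is to 2(W), a W ⇒ L
n=4: can move to 3, which is L ⇒ W
n=5: the only move is to 4(W), a W ⇒ L
n=6: can move to 5, which is L ⇒ W
n=7: can move to 1, which is L ⇒ W
n=8: moves to 7(W), 2(W); every one is W ⇒ L
n=9: can move to 8, which is L ⇒ W
n=10: moves to 9(W), 4(W); every one is W ⇒ L
n=11: can move to 10, which is L ⇒ W
n=12: moves to 11(W), 6(W); every one is W ⇒ L
n=13: can move to 12, which is L ⇒ W
n=14: can move to 8, which is L ⇒ W
n=15: moves to 14(W), 9(W); every one is W ⇒ L
Every move from 15 reaches a W position, so the mover loses.

Sam wins.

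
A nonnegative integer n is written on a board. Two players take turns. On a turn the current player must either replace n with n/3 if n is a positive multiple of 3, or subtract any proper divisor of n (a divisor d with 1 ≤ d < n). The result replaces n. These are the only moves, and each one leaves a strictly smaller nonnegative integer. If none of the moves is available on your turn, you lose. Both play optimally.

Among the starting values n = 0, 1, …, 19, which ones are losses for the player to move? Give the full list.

Label each position W (a win for the player to move) or L (a loss). A position with no legal move is L; any other position is W exactly when some move reaches an L, and L when every move reaches a W.
n=0: no move → L
n=1: no move → L
n=2: reaches L-position 1 → W
n=3: reaches L-position 1 → W
n=4: only reaches 2(W), 3(W), all W → L
n=5: reaches L-position 4 → W
n=6: reaches L-position 4 → W
n=7: only reaches 6(W), which is W → L
n=8: reaches L-position 4 → W
n=9: only reaches 3(W), 6(W), 8(W), all W → L
n=10: reaches L-position 9 → W
n=11: only reaches 10(W), which is W → L
n=12: reaches L-position 4 → W
n=13: only reaches 12(W), which is W → L
n=14: reaches L-position 7 → W
n=15: only reaches 5(W), 10(W), 12(W), 14(W), all W → L
n=16: reaches L-position 15 → W
n=17: only reaches 16(W), which is W → L
n=18: reaches L-position 9 → W
n=19: only reaches 18(W), which is W → L
The losing starting values of n are exactly the entries labelled L in this table (10 of them).

0, 1, 4, 7, 9, 11, 13, 15, 17, 19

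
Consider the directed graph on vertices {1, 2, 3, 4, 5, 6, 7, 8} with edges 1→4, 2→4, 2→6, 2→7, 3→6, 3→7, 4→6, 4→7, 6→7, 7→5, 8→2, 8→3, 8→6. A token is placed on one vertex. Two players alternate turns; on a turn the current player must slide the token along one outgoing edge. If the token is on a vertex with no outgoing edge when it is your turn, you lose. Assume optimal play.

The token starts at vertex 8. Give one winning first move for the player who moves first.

Label each position W (a win for the player to move) or L (a loss). A position with no legal move is L; any other position is W exactly when some move reaches an L, and L when every move reaches a W.
Every edge goes from a vertex to one that appears earlier in the order 5, 7, 6, 4, 2, 3, 8, 1, so processing vertices in that order labels each vertex after all of its successors.
5: no outgoing edge → L
7: →5(L), so W
6: →7(W) only, which is W, so L
4: →6(L), so W
2: →6(L), so W
3: →6(L), so W
8: →6(L), so W
1: →4(W) only, which is W, so L
From 8, the L positions reachable in one move are: 6.

Move to 6.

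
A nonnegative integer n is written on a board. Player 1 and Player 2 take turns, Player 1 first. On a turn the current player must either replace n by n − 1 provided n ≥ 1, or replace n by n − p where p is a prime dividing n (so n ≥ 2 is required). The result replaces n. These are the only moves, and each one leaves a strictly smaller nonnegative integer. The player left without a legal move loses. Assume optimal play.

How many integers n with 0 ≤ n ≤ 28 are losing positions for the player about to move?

8

Build the W/L table. Terminal = L. A non-terminal position is W if it has a move to some L; otherwise it is L.
n=0: no move → L
n=1: reaches L-position 0 → W
n=2: reaches L-position 0 → W
n=3: reaches L-position 0 → W
n=4: only reaches 2(W), 3(W), all W → L
n=5: reaches L-position 0 → W
n=6: reaches L-position 4 → W
n=7: reaches L-position 0 → W
n=8: only reaches 6(W), 7(W), all W → L
n=9: reaches L-position 8 → W
n=10: reaches L-position 8 → W
n=11: reaches L-position 0 → W
n=12: only reaches 9(W), 10(W), 11(W), all W → L
n=13: reaches L-position 0 → W
n=14: reaches L-position 12 → W
n=15: reaches L-position 12 → W
n=16: only reaches 14(W), 15(W), all W → L
n=17: reaches L-position 0 → W
n=18: reaches L-position 16 → W
n=19: reaches L-position 0 → W
n=20: only reaches 15(W), 18(W), 19(W), all W → L
n=21: reaches L-position 20 → W
n=22: reaches L-position 20 → W
n=23: reaches L-position 0 → W
n=24: only reaches 21(W), 22(W), 23(W), all W → L
n=25: reaches L-position 20 → W
n=26: reaches L-position 24 → W
n=27: reaches L-position 24 → W
n=28: only reaches 21(W), 26(W), 27(W), all W → L
L entries with 0 ≤ n ≤ 28: n = 0, 4, 8, 12, 16, 20, 24, 28; that makes 8.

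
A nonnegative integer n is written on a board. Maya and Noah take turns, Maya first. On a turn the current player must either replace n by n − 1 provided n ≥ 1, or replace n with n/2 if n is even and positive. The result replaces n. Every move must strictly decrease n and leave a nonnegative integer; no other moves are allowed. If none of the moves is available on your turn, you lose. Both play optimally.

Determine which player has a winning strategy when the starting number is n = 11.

Use the standard recursion: the mover loses at a terminal position; elsewhere, the mover wins exactly when some move hands the opponent an L position.
n=0: no move → L
n=1: →0(L), so W
n=2: →1(W) only, which is W, so L
n=3: →2(L), so W
n=4: →2(L), so W
n=5: →4(W) only, which is W, so L
n=6: →5(L), so W
n=7: →6(W) only, which is W, so L
n=8: →7(L), so W
n=9: →8(W) only, which is W, so L
n=10: →5(L), so W
n=11: →10(W) only, which is W, so L
The starting position 11 is L: whatever Maya does, the opponent receives a W position.

Noah wins.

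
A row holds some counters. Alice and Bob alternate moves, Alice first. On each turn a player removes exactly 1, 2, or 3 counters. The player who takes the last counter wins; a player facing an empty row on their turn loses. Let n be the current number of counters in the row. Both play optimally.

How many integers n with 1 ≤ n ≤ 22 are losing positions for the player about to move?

5

Build the W/L table. Terminal = L. A non-terminal position is W if it has a move to some L; otherwise it is L.
n=0: no move → L
n=1: →0(L), so W
n=2: →0(L), so W
n=3: →0(L), so W
n=4: →3(W), 2(W), 1(W) — all W, so L
n=5: →4(L), so W
n=6: →4(L), so W
n=7: →4(L), so W
n=8: →7(W), 6(W), 5(W) — all W, so L
n=9: →8(L), so W
n=10: →8(L), so W
n=11: →8(L), so W
n=12: →11(W), 10(W), 9(W) — all W, so L
n=13: →12(L), so W
n=14: →12(L), so W
n=15: →12(L), so W
n=16: →15(W), 14(W), 13(W) — all W, so L
n=17: →16(L), so W
n=18: →16(L), so W
n=19: →16(L), so W
n=20: →19(W), 18(W), 17(W) — all W, so L
n=21: →20(L), so W
n=22: →20(L), so W
L entries with 1 ≤ n ≤ 22 (n=0 is outside the asked range and is not counted): n = 4, 8, 12, 16, 20; that makes 5.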